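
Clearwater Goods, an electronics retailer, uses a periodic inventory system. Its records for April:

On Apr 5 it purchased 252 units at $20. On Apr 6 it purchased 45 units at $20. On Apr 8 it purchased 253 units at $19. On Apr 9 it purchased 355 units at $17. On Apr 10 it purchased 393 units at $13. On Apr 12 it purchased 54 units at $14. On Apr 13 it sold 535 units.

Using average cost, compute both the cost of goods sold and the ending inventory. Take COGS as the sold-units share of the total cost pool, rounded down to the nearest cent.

COGS = $8,961.64; ending inventory = $13,685.36

Apr 13, sell 535: 535/1352 × $22,647.00 → $8,961.64
Ending inventory (cost pool remaining) = $13,685.36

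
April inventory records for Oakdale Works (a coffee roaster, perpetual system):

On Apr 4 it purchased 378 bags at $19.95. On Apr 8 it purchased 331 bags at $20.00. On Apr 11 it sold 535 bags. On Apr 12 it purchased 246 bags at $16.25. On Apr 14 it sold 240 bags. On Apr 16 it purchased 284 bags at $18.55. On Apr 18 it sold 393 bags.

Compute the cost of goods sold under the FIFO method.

COGS = $22,109.75

Apr 11, 535 sold [FIFO — oldest first]: 378 @ $19.95 + 157 @ $20.00 = $10,681.10
Apr 14, 240 sold [FIFO — oldest first]: 174 @ $20.00 + 66 @ $16.25 = $4,552.50
Apr 18, 393 sold [FIFO — oldest first]: 180 @ $16.25 + 213 @ $18.55 = $6,876.15
Total COGS = $10,681.10 + $4,552.50 + $6,876.15 = $22,109.75
Ending inventory: 71 @ $18.55 = $1,317.05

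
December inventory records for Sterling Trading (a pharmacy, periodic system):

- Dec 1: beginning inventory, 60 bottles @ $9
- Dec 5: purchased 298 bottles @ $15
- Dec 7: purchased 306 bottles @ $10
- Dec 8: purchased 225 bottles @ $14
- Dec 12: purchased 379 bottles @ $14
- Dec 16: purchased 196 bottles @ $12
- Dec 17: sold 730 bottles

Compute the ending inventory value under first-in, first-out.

Ending inventory = $9,884

Dec 17, 730 sold [FIFO — oldest first]: 60 @ $9 + 298 @ $15 + 306 @ $10 + 66 @ $14 = $8,994
Ending inventory: 159 @ $14 + 379 @ $14 + 196 @ $12 = $9,884
Check: goods available $18,878 = COGS $8,994 + ending $9,884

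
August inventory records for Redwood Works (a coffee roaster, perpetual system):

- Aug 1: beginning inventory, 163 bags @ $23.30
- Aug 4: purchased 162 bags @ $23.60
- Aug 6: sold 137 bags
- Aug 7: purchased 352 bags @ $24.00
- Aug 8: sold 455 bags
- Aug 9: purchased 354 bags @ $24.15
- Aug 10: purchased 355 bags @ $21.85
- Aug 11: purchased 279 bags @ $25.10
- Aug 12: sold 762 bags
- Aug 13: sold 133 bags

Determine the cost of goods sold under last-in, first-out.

COGS = $35,151.40

Aug 6, 137 sold [LIFO — newest first]: 137 @ $23.60 = $3,233.20
Aug 8, 455 sold [LIFO — newest first]: 352 @ $24.00 + 25 @ $23.60 + 78 @ $23.30 = $10,855.40
Aug 12, 762 sold [LIFO — newest first]: 279 @ $25.10 + 355 @ $21.85 + 128 @ $24.15 = $17,850.85
Aug 13, 133 sold [LIFO — newest first]: 133 @ $24.15 = $3,211.95
Total COGS = $3,233.20 + $10,855.40 + $17,850.85 + $3,211.95 = $35,151.40
Ending inventory: 85 @ $23.30 + 93 @ $24.15 = $4,226.45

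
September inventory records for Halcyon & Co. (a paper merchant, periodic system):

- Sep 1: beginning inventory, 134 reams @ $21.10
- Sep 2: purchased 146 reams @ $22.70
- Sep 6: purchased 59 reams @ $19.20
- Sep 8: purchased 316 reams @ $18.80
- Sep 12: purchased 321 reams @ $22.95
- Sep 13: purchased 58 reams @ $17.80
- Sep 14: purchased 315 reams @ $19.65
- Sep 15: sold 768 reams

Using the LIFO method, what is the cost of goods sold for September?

COGS = $15,980.30

Sep 15, 768 sold [LIFO — newest first]: 315 @ $19.65 + 58 @ $17.80 + 321 @ $22.95 + 74 @ $18.80 = $15,980.30
Ending inventory: 134 @ $21.10 + 146 @ $22.70 + 59 @ $19.20 + 242 @ $18.80 = $11,824.00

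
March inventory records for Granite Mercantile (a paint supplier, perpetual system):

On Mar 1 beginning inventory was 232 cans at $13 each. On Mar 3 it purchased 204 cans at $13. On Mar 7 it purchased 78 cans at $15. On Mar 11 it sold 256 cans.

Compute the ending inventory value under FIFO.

Mar 11, 256 sold [FIFO — oldest first]: 232 @ $13 + 24 @ $13 = $3,328
Ending inventory: 180 @ $13 + 78 @ $15 = $3,510

Ending inventory = $3,510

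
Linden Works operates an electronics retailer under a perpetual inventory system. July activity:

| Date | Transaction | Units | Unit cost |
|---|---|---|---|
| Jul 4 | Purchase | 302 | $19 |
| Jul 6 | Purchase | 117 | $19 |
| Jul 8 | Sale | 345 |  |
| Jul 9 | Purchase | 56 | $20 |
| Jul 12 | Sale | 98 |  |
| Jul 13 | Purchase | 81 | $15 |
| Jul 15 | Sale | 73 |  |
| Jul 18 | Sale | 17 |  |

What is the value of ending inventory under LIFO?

Ending inventory = $437

Jul 8, 345 sold [LIFO — newest first]: 117 @ $19 + 228 @ $19 = $6,555
Jul 12, 98 sold [LIFO — newest first]: 56 @ $20 + 42 @ $19 = $1,918
Jul 15, 73 sold [LIFO — newest first]: 73 @ $15 = $1,095
Jul 18, 17 sold [LIFO — newest first]: 8 @ $15 + 9 @ $19 = $291
Total COGS = $6,555 + $1,918 + $1,095 + $291 = $9,859
Ending inventory: 23 @ $19 = $437
Check: goods available $10,296 = COGS $9,859 + ending $437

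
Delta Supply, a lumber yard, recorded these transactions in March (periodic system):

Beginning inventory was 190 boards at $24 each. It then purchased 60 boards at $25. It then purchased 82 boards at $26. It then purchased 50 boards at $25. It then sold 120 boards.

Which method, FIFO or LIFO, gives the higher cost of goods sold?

FIFO COGS: 120 @ $24 = $2,880
LIFO COGS: 50 @ $25 + 70 @ $26 = $3,070

LIFO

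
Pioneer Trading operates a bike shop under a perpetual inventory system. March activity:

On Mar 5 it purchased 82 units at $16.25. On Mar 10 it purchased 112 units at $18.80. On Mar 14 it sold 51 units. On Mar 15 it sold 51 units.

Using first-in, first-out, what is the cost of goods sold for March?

Mar 14, 51 sold [FIFO — oldest first]: 51 @ $16.25 = $828.75
Mar 15, 51 sold [FIFO — oldest first]: 31 @ $16.25 + 20 @ $18.80 = $879.75
Total COGS = $828.75 + $879.75 = $1,708.50
Ending inventory: 92 @ $18.80 = $1,729.60

COGS = $1,708.50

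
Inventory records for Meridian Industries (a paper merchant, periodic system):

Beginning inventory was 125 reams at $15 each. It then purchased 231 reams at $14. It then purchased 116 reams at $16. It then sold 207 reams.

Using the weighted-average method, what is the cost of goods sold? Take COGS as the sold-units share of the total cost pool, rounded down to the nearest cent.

COGS = $3,054.56

Sale 1, sell 207: 207/472 × $6,965.00 → $3,054.56
Ending inventory (cost pool remaining) = $3,910.44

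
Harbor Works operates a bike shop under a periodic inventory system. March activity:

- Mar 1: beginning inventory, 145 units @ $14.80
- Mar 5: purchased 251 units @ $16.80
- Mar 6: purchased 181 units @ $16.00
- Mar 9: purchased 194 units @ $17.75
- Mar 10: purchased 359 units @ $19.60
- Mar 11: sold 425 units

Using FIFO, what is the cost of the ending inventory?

Ending inventory = $12,911.90

Mar 11, 425 sold [FIFO — oldest first]: 145 @ $14.80 + 251 @ $16.80 + 29 @ $16.00 = $6,826.80
Ending inventory: 152 @ $16.00 + 194 @ $17.75 + 359 @ $19.60 = $12,911.90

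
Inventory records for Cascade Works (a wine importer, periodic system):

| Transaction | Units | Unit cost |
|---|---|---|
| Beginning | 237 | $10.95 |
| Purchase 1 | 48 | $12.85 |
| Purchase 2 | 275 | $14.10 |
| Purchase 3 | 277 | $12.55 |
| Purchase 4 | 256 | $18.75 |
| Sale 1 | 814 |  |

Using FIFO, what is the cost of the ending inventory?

Sale 1 (814) [FIFO — oldest first]: 237 @ $10.95 + 48 @ $12.85 + 275 @ $14.10 + 254 @ $12.55 = $10,277.15
Ending inventory: 23 @ $12.55 + 256 @ $18.75 = $5,088.65

Ending inventory = $5,088.65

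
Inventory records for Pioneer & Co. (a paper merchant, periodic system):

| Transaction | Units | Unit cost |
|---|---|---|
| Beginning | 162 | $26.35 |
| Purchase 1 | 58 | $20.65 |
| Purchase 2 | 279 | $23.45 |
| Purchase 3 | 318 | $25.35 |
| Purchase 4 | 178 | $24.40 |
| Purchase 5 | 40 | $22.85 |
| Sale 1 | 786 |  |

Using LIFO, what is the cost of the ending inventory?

Ending inventory = $6,146.45

Sale 1 (786) [LIFO — newest first]: 40 @ $22.85 + 178 @ $24.40 + 318 @ $25.35 + 250 @ $23.45 = $19,181.00
Ending inventory: 162 @ $26.35 + 58 @ $20.65 + 29 @ $23.45 = $6,146.45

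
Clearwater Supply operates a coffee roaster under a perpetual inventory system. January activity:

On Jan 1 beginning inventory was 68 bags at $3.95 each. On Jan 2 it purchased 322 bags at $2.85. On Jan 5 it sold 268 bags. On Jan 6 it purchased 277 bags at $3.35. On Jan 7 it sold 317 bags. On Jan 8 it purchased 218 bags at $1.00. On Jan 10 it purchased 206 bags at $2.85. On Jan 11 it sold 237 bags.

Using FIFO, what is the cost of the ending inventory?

Ending inventory = $650.10

Jan 5, 268 sold [FIFO — oldest first]: 68 @ $3.95 + 200 @ $2.85 = $838.60
Jan 7, 317 sold [FIFO — oldest first]: 122 @ $2.85 + 195 @ $3.35 = $1,000.95
Jan 11, 237 sold [FIFO — oldest first]: 82 @ $3.35 + 155 @ $1.00 = $429.70
Total COGS = $838.60 + $1,000.95 + $429.70 = $2,269.25
Ending inventory: 63 @ $1.00 + 206 @ $2.85 = $650.10
Check: goods available $2,919.35 = COGS $2,269.25 + ending $650.10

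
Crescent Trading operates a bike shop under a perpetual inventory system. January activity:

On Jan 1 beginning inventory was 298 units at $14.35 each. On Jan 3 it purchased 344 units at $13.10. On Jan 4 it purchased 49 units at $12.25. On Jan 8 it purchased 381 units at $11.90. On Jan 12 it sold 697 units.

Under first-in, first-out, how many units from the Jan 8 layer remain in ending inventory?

375

Jan 12, 697 sold [FIFO — oldest first]: 298 @ $14.35 + 344 @ $13.10 + 49 @ $12.25 + 6 @ $11.90 = $9,454.35
Ending inventory: 375 @ $11.90 = $4,462.50
Check: goods available $13,916.85 = COGS $9,454.35 + ending $4,462.50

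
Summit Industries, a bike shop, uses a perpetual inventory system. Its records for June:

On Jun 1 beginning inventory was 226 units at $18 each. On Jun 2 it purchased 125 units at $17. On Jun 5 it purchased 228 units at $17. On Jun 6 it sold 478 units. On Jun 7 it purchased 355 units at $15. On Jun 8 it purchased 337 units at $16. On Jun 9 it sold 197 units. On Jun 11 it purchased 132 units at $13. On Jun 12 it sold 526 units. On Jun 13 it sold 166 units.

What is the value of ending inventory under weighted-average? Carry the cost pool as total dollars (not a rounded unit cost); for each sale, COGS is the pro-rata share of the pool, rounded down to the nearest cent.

After Jun 1: 226 on hand, pool $4,068.00 (≈ $18.0000 each)
After Jun 2: 351 on hand, pool $6,193.00 (≈ $17.6439 each)
After Jun 5: 579 on hand, pool $10,069.00 (≈ $17.3903 each)
Jun 6, sell 478: 478/579 × $10,069.00 → $8,312.57
After Jun 7: 456 on hand, pool $7,081.43 (≈ $15.5295 each)
After Jun 8: 793 on hand, pool $12,473.43 (≈ $15.7294 each)
Jun 9, sell 197: 197/793 × $12,473.43 → $3,098.69
After Jun 11: 728 on hand, pool $11,090.74 (≈ $15.2345 each)
Jun 12, sell 526: 526/728 × $11,090.74 → $8,013.36
Jun 13, sell 166: 166/202 × $3,077.38 → $2,528.93
Total COGS = $8,312.57 + $3,098.69 + $8,013.36 + $2,528.93 = $21,953.55
Ending inventory (cost pool remaining) = $548.45
Check: goods available $22,502.00 = COGS $21,953.55 + ending $548.45

Ending inventory = $548.45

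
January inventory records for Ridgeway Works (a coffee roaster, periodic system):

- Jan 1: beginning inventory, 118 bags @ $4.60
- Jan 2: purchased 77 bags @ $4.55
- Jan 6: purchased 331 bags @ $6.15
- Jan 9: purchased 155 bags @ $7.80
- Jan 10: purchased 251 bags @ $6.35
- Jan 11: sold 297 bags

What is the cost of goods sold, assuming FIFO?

Jan 11, 297 sold [FIFO — oldest first]: 118 @ $4.60 + 77 @ $4.55 + 102 @ $6.15 = $1,520.45
Ending inventory: 229 @ $6.15 + 155 @ $7.80 + 251 @ $6.35 = $4,211.20
Check: goods available $5,731.65 = COGS $1,520.45 + ending $4,211.20

COGS = $1,520.45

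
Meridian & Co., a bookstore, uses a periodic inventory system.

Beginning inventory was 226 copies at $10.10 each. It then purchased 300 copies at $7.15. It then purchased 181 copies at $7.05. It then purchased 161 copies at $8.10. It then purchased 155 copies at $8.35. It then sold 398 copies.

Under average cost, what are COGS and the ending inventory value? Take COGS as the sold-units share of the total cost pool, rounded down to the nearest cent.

Sale 1, sell 398: 398/1023 × $8,302.00 → $3,229.90
Ending inventory (cost pool remaining) = $5,072.10

COGS = $3,229.90; ending inventory = $5,072.10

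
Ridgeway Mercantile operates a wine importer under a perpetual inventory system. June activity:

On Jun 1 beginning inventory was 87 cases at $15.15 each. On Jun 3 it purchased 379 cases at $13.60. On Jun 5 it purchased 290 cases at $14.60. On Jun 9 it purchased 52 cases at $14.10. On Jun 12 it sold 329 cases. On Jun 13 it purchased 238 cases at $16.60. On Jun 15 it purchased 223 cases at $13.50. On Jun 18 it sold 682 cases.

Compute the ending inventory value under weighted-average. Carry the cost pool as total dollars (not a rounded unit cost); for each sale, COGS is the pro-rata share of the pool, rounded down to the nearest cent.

After Jun 1: 87 on hand, pool $1,318.05 (≈ $15.1500 each)
After Jun 3: 466 on hand, pool $6,472.45 (≈ $13.8894 each)
After Jun 5: 756 on hand, pool $10,706.45 (≈ $14.1620 each)
After Jun 9: 808 on hand, pool $11,439.65 (≈ $14.1580 each)
Jun 12, sell 329: 329/808 × $11,439.65 → $4,657.97
After Jun 13: 717 on hand, pool $10,732.48 (≈ $14.9686 each)
After Jun 15: 940 on hand, pool $13,742.98 (≈ $14.6202 each)
Jun 18, sell 682: 682/940 × $13,742.98 → $9,970.97
Total COGS = $4,657.97 + $9,970.97 = $14,628.94
Ending inventory (cost pool remaining) = $3,772.01

Ending inventory = $3,772.01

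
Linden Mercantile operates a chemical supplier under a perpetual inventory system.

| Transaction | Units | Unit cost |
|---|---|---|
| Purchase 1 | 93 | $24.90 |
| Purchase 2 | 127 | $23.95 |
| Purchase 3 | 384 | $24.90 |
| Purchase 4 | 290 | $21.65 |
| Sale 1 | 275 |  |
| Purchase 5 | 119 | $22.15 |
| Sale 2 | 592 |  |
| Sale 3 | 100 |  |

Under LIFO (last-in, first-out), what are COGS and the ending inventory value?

Sale 1 (275) [LIFO — newest first]: 275 @ $21.65 = $5,953.75
Sale 2 (592) [LIFO — newest first]: 119 @ $22.15 + 15 @ $21.65 + 384 @ $24.90 + 74 @ $23.95 = $14,294.50
Sale 3 (100) [LIFO — newest first]: 53 @ $23.95 + 47 @ $24.90 = $2,439.65
Total COGS = $5,953.75 + $14,294.50 + $2,439.65 = $22,687.90
Ending inventory: 46 @ $24.90 = $1,145.40

COGS = $22,687.90; ending inventory = $1,145.40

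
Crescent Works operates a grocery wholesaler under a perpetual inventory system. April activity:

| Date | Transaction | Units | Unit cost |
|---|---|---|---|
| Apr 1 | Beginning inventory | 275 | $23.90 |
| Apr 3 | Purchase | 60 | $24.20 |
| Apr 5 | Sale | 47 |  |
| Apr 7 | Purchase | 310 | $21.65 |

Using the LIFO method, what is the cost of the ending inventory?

Ending inventory = $13,598.60

Apr 5, 47 sold [LIFO — newest first]: 47 @ $24.20 = $1,137.40
Ending inventory: 275 @ $23.90 + 13 @ $24.20 + 310 @ $21.65 = $13,598.60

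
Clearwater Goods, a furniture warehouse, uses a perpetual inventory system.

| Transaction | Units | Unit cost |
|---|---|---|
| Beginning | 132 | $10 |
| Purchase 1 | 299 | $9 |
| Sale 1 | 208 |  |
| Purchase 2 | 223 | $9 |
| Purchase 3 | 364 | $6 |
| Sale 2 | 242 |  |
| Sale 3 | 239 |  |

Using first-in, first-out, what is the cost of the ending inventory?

Ending inventory = $1,974

Sale 1 (208) [FIFO — oldest first]: 132 @ $10 + 76 @ $9 = $2,004
Sale 2 (242) [FIFO — oldest first]: 223 @ $9 + 19 @ $9 = $2,178
Sale 3 (239) [FIFO — oldest first]: 204 @ $9 + 35 @ $6 = $2,046
Total COGS = $2,004 + $2,178 + $2,046 = $6,228
Ending inventory: 329 @ $6 = $1,974
Check: goods available $8,202 = COGS $6,228 + ending $1,974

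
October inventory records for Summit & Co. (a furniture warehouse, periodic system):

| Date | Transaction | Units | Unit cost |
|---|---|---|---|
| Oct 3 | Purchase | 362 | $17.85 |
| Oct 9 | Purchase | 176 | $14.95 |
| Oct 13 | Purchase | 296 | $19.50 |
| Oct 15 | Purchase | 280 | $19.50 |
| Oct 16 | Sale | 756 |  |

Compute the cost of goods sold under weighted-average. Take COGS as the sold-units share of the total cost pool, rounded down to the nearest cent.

Oct 16, sell 756: 756/1114 × $20,324.90 → $13,793.19
Ending inventory (cost pool remaining) = $6,531.71

COGS = $13,793.19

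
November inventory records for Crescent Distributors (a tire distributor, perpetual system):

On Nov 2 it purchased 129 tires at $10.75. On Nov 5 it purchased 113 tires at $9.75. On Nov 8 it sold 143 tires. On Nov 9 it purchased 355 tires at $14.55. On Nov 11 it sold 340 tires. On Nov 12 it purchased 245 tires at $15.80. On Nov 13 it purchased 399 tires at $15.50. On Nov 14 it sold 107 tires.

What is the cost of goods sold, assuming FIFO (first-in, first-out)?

Nov 8, 143 sold [FIFO — oldest first]: 129 @ $10.75 + 14 @ $9.75 = $1,523.25
Nov 11, 340 sold [FIFO — oldest first]: 99 @ $9.75 + 241 @ $14.55 = $4,471.80
Nov 14, 107 sold [FIFO — oldest first]: 107 @ $14.55 = $1,556.85
Total COGS = $1,523.25 + $4,471.80 + $1,556.85 = $7,551.90
Ending inventory: 7 @ $14.55 + 245 @ $15.80 + 399 @ $15.50 = $10,157.35
Check: goods available $17,709.25 = COGS $7,551.90 + ending $10,157.35

COGS = $7,551.90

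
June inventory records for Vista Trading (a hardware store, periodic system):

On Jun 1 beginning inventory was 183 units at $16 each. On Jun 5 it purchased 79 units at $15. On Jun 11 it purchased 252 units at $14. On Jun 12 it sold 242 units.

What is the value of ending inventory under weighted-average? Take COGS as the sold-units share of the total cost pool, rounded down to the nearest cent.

Ending inventory = $4,043.49

Jun 12, sell 242: 242/514 × $7,641.00 → $3,597.51
Ending inventory (cost pool remaining) = $4,043.49
Check: goods available $7,641.00 = COGS $3,597.51 + ending $4,043.49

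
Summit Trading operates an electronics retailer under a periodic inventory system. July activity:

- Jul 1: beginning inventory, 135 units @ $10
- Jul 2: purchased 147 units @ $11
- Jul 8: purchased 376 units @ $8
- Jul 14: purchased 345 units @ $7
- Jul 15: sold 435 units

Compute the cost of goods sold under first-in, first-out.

COGS = $4,191

Jul 15, 435 sold [FIFO — oldest first]: 135 @ $10 + 147 @ $11 + 153 @ $8 = $4,191
Ending inventory: 223 @ $8 + 345 @ $7 = $4,199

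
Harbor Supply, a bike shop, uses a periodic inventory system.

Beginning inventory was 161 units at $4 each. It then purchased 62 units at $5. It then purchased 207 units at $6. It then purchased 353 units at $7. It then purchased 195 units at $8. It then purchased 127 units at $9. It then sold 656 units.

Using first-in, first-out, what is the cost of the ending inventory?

Sale 1 (656) [FIFO — oldest first]: 161 @ $4 + 62 @ $5 + 207 @ $6 + 226 @ $7 = $3,778
Ending inventory: 127 @ $7 + 195 @ $8 + 127 @ $9 = $3,592
Check: goods available $7,370 = COGS $3,778 + ending $3,592

Ending inventory = $3,592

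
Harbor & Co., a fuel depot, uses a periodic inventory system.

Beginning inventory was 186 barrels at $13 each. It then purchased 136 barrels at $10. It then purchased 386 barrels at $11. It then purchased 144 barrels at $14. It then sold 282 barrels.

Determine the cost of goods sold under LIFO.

COGS = $3,534

Sale 1 (282) [LIFO — newest first]: 144 @ $14 + 138 @ $11 = $3,534
Ending inventory: 186 @ $13 + 136 @ $10 + 248 @ $11 = $6,506
Check: goods available $10,040 = COGS $3,534 + ending $6,506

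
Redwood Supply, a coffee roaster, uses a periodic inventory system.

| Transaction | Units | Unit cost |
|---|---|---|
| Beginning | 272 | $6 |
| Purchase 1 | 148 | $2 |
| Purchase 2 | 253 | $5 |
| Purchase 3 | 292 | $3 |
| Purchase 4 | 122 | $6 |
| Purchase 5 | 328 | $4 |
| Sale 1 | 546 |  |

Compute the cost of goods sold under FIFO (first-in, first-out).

COGS = $2,558

Sale 1 (546) [FIFO — oldest first]: 272 @ $6 + 148 @ $2 + 126 @ $5 = $2,558
Ending inventory: 127 @ $5 + 292 @ $3 + 122 @ $6 + 328 @ $4 = $3,555
Check: goods available $6,113 = COGS $2,558 + ending $3,555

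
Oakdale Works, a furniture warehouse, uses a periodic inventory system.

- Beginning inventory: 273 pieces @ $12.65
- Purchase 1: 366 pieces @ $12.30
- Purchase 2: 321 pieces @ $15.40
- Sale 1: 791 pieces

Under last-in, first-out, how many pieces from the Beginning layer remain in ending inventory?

Sale 1 (791) [LIFO — newest first]: 321 @ $15.40 + 366 @ $12.30 + 104 @ $12.65 = $10,760.80
Ending inventory: 169 @ $12.65 = $2,137.85

169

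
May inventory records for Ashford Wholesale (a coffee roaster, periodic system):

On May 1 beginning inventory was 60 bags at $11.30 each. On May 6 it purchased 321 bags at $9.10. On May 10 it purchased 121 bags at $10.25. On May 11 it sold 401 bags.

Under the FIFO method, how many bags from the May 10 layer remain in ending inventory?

101

May 11, 401 sold [FIFO — oldest first]: 60 @ $11.30 + 321 @ $9.10 + 20 @ $10.25 = $3,804.10
Ending inventory: 101 @ $10.25 = $1,035.25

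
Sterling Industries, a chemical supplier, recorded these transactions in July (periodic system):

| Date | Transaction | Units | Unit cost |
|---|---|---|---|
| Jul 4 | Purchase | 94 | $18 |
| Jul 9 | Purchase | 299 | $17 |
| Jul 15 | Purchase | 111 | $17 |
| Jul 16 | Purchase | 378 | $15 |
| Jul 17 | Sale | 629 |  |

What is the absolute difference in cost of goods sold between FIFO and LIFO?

$600

FIFO COGS: 94 @ $18 + 299 @ $17 + 111 @ $17 + 125 @ $15 = $10,537
LIFO COGS: 378 @ $15 + 111 @ $17 + 140 @ $17 = $9,937
Difference = |$10,537 − $9,937| = $600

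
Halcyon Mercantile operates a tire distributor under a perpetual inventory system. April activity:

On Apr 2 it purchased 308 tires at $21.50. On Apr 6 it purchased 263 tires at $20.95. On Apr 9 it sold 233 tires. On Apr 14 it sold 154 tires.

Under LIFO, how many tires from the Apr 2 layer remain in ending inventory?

184

Apr 9, 233 sold [LIFO — newest first]: 233 @ $20.95 = $4,881.35
Apr 14, 154 sold [LIFO — newest first]: 30 @ $20.95 + 124 @ $21.50 = $3,294.50
Total COGS = $4,881.35 + $3,294.50 = $8,175.85
Ending inventory: 184 @ $21.50 = $3,956.00
Check: goods available $12,131.85 = COGS $8,175.85 + ending $3,956.00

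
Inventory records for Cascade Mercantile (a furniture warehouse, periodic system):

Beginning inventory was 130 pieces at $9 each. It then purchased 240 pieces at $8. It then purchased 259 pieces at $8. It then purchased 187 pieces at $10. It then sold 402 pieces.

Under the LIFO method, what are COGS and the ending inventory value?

Sale 1 (402) [LIFO — newest first]: 187 @ $10 + 215 @ $8 = $3,590
Ending inventory: 130 @ $9 + 240 @ $8 + 44 @ $8 = $3,442

COGS = $3,590; ending inventory = $3,442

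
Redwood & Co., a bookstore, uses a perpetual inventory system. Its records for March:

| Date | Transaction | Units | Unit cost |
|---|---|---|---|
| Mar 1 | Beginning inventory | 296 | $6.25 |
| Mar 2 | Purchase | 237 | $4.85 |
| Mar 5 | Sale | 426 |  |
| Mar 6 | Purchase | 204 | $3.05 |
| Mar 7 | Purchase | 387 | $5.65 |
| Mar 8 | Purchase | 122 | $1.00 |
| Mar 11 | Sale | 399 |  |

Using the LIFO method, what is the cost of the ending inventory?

Mar 5, 426 sold [LIFO — newest first]: 237 @ $4.85 + 189 @ $6.25 = $2,330.70
Mar 11, 399 sold [LIFO — newest first]: 122 @ $1.00 + 277 @ $5.65 = $1,687.05
Total COGS = $2,330.70 + $1,687.05 = $4,017.75
Ending inventory: 107 @ $6.25 + 204 @ $3.05 + 110 @ $5.65 = $1,912.45
Check: goods available $5,930.20 = COGS $4,017.75 + ending $1,912.45

Ending inventory = $1,912.45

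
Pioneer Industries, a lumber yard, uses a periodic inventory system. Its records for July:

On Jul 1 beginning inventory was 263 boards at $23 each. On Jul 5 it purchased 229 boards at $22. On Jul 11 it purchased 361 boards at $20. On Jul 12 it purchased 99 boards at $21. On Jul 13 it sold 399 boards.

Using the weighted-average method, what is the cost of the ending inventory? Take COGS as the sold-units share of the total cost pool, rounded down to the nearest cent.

Jul 13, sell 399: 399/952 × $20,386.00 → $8,544.13
Ending inventory (cost pool remaining) = $11,841.87
Check: goods available $20,386.00 = COGS $8,544.13 + ending $11,841.87

Ending inventory = $11,841.87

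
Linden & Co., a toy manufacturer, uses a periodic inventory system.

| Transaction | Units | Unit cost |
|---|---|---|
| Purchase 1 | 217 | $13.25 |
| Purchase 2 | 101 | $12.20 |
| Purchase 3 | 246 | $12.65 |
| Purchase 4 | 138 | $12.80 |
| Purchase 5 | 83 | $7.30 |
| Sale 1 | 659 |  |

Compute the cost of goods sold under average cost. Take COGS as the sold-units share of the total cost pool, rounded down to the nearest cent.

COGS = $8,052.09

Sale 1, sell 659: 659/785 × $9,591.65 → $8,052.09
Ending inventory (cost pool remaining) = $1,539.56
Check: goods available $9,591.65 = COGS $8,052.09 + ending $1,539.56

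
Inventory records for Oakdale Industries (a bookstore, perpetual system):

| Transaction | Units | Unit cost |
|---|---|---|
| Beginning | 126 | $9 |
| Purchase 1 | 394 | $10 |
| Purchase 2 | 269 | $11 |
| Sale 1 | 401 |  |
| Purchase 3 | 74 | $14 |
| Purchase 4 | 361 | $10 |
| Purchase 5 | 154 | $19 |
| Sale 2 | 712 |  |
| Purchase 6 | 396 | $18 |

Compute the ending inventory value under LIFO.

Sale 1 (401) [LIFO — newest first]: 269 @ $11 + 132 @ $10 = $4,279
Sale 2 (712) [LIFO — newest first]: 154 @ $19 + 361 @ $10 + 74 @ $14 + 123 @ $10 = $8,802
Total COGS = $4,279 + $8,802 = $13,081
Ending inventory: 126 @ $9 + 139 @ $10 + 396 @ $18 = $9,652
Check: goods available $22,733 = COGS $13,081 + ending $9,652

Ending inventory = $9,652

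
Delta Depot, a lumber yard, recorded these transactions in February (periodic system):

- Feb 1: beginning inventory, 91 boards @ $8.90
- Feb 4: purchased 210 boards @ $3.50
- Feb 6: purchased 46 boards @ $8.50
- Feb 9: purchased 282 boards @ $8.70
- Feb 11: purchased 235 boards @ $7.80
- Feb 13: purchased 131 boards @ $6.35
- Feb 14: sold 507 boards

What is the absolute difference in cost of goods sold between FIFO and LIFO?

$563.65

FIFO COGS: 91 @ $8.90 + 210 @ $3.50 + 46 @ $8.50 + 160 @ $8.70 = $3,327.90
LIFO COGS: 131 @ $6.35 + 235 @ $7.80 + 141 @ $8.70 = $3,891.55
Difference = |$3,327.90 − $3,891.55| = $563.65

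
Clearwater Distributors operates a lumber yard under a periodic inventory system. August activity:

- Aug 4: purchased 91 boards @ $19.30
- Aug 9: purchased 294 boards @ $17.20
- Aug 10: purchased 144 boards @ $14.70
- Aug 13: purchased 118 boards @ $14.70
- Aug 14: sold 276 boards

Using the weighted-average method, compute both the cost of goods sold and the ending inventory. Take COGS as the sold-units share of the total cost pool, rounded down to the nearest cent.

Aug 14, sell 276: 276/647 × $10,664.50 → $4,549.30
Ending inventory (cost pool remaining) = $6,115.20

COGS = $4,549.30; ending inventory = $6,115.20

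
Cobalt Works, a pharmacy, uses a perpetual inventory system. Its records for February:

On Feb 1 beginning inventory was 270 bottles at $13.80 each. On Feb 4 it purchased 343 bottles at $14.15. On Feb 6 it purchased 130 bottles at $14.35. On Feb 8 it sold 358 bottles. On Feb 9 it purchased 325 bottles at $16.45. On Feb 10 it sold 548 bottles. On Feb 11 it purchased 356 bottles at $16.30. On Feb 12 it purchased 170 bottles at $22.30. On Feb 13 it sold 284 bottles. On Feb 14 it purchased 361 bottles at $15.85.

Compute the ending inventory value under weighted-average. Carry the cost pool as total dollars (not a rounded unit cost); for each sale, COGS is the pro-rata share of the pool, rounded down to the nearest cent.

After Feb 1: 270 on hand, pool $3,726.00 (≈ $13.8000 each)
After Feb 4: 613 on hand, pool $8,579.45 (≈ $13.9958 each)
After Feb 6: 743 on hand, pool $10,444.95 (≈ $14.0578 each)
Feb 8, sell 358: 358/743 × $10,444.95 → $5,032.69
After Feb 9: 710 on hand, pool $10,758.51 (≈ $15.1528 each)
Feb 10, sell 548: 548/710 × $10,758.51 → $8,303.75
After Feb 11: 518 on hand, pool $8,257.56 (≈ $15.9412 each)
After Feb 12: 688 on hand, pool $12,048.56 (≈ $17.5124 each)
Feb 13, sell 284: 284/688 × $12,048.56 → $4,973.53
After Feb 14: 765 on hand, pool $12,796.88 (≈ $16.7279 each)
Total COGS = $5,032.69 + $8,303.75 + $4,973.53 = $18,309.97
Ending inventory (cost pool remaining) = $12,796.88

Ending inventory = $12,796.88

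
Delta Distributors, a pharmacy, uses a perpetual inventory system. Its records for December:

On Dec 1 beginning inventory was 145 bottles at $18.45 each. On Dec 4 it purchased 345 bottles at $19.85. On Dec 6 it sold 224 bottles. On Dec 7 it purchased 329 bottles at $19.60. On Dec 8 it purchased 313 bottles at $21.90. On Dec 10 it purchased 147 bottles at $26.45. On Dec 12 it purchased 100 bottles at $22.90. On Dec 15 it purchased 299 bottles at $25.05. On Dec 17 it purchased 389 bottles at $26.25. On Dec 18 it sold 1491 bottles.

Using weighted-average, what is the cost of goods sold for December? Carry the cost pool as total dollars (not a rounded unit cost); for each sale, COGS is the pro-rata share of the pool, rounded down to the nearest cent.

After Dec 1: 145 on hand, pool $2,675.25 (≈ $18.4500 each)
After Dec 4: 490 on hand, pool $9,523.50 (≈ $19.4357 each)
Dec 6, sell 224: 224/490 × $9,523.50 → $4,353.60
After Dec 7: 595 on hand, pool $11,618.30 (≈ $19.5266 each)
After Dec 8: 908 on hand, pool $18,473.00 (≈ $20.3447 each)
After Dec 10: 1055 on hand, pool $22,361.15 (≈ $21.1954 each)
After Dec 12: 1155 on hand, pool $24,651.15 (≈ $21.3430 each)
After Dec 15: 1454 on hand, pool $32,141.10 (≈ $22.1053 each)
After Dec 17: 1843 on hand, pool $42,352.35 (≈ $22.9801 each)
Dec 18, sell 1491: 1491/1843 × $42,352.35 → $34,263.34
Total COGS = $4,353.60 + $34,263.34 = $38,616.94
Ending inventory (cost pool remaining) = $8,089.01
Check: goods available $46,705.95 = COGS $38,616.94 + ending $8,089.01

COGS = $38,616.94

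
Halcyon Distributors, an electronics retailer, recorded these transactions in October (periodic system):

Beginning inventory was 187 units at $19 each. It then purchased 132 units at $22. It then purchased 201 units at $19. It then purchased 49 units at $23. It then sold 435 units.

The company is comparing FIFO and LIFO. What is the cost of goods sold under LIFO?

FIFO COGS: 187 @ $19 + 132 @ $22 + 116 @ $19 = $8,661
LIFO COGS: 49 @ $23 + 201 @ $19 + 132 @ $22 + 53 @ $19 = $8,857

COGS = $8,857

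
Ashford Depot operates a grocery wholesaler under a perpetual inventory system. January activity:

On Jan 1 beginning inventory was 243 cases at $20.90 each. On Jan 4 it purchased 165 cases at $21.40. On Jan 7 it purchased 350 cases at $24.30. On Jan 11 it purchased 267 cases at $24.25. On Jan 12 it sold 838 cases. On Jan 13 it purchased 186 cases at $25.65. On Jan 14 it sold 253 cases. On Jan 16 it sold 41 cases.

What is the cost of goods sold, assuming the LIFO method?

COGS = $26,709.25

Jan 12, 838 sold [LIFO — newest first]: 267 @ $24.25 + 350 @ $24.30 + 165 @ $21.40 + 56 @ $20.90 = $19,681.15
Jan 14, 253 sold [LIFO — newest first]: 186 @ $25.65 + 67 @ $20.90 = $6,171.20
Jan 16, 41 sold [LIFO — newest first]: 41 @ $20.90 = $856.90
Total COGS = $19,681.15 + $6,171.20 + $856.90 = $26,709.25
Ending inventory: 79 @ $20.90 = $1,651.10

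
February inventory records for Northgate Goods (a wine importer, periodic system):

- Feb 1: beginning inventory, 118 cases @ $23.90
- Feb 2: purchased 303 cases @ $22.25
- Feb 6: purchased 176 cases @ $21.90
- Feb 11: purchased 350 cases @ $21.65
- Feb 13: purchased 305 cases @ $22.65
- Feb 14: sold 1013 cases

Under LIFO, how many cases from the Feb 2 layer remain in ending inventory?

Feb 14, 1013 sold [LIFO — newest first]: 305 @ $22.65 + 350 @ $21.65 + 176 @ $21.90 + 182 @ $22.25 = $22,389.65
Ending inventory: 118 @ $23.90 + 121 @ $22.25 = $5,512.45
Check: goods available $27,902.10 = COGS $22,389.65 + ending $5,512.45

121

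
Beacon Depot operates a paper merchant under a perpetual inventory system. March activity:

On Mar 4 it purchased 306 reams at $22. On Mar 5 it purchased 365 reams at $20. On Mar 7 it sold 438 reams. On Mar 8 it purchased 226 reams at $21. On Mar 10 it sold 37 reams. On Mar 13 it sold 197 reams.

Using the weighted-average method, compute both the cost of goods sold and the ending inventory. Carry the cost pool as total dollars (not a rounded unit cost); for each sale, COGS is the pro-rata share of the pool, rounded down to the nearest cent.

After Mar 4: 306 on hand, pool $6,732.00 (≈ $22.0000 each)
After Mar 5: 671 on hand, pool $14,032.00 (≈ $20.9121 each)
Mar 7, sell 438: 438/671 × $14,032.00 → $9,159.48
After Mar 8: 459 on hand, pool $9,618.52 (≈ $20.9554 each)
Mar 10, sell 37: 37/459 × $9,618.52 → $775.34
Mar 13, sell 197: 197/422 × $8,843.18 → $4,128.21
Total COGS = $9,159.48 + $775.34 + $4,128.21 = $14,063.03
Ending inventory (cost pool remaining) = $4,714.97
Check: goods available $18,778.00 = COGS $14,063.03 + ending $4,714.97

COGS = $14,063.03; ending inventory = $4,714.97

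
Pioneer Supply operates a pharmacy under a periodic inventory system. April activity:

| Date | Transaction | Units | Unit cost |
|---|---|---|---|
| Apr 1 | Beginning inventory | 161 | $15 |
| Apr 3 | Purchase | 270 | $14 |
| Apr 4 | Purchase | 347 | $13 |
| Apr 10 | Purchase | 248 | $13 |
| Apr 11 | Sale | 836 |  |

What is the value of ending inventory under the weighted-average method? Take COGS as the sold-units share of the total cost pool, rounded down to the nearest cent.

Ending inventory = $2,579.63

Apr 11, sell 836: 836/1026 × $13,930.00 → $11,350.37
Ending inventory (cost pool remaining) = $2,579.63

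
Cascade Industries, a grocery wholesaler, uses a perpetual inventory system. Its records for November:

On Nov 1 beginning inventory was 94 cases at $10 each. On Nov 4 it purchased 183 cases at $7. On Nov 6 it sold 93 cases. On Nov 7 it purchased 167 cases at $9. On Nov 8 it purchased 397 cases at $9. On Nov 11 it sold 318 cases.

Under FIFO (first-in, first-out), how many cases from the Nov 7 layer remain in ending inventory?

Nov 6, 93 sold [FIFO — oldest first]: 93 @ $10 = $930
Nov 11, 318 sold [FIFO — oldest first]: 1 @ $10 + 183 @ $7 + 134 @ $9 = $2,497
Total COGS = $930 + $2,497 = $3,427
Ending inventory: 33 @ $9 + 397 @ $9 = $3,870

33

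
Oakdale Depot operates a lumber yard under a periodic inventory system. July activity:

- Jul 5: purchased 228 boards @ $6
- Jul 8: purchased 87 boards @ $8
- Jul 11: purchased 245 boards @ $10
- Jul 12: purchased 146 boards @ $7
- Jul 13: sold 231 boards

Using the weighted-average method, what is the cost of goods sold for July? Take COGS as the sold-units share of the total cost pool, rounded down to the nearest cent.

Jul 13, sell 231: 231/706 × $5,536.00 → $1,811.35
Ending inventory (cost pool remaining) = $3,724.65

COGS = $1,811.35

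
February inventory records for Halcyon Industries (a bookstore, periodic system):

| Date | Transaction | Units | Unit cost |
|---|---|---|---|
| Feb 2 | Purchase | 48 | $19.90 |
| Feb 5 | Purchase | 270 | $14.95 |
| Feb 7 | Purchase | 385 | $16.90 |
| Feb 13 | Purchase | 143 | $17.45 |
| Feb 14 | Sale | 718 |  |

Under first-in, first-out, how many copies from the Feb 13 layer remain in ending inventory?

Feb 14, 718 sold [FIFO — oldest first]: 48 @ $19.90 + 270 @ $14.95 + 385 @ $16.90 + 15 @ $17.45 = $11,759.95
Ending inventory: 128 @ $17.45 = $2,233.60
Check: goods available $13,993.55 = COGS $11,759.95 + ending $2,233.60

128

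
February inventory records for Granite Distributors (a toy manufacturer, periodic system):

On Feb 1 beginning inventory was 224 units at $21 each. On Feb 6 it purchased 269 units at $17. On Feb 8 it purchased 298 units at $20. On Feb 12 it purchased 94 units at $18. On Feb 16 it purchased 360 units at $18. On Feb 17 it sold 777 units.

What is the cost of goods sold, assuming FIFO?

COGS = $14,957

Feb 17, 777 sold [FIFO — oldest first]: 224 @ $21 + 269 @ $17 + 284 @ $20 = $14,957
Ending inventory: 14 @ $20 + 94 @ $18 + 360 @ $18 = $8,452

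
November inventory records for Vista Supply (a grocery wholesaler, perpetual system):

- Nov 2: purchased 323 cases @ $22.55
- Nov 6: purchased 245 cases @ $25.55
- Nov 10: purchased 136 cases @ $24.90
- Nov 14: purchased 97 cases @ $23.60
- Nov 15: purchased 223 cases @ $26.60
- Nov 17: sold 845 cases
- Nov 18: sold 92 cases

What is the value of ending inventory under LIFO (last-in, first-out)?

Ending inventory = $1,961.85

Nov 17, 845 sold [LIFO — newest first]: 223 @ $26.60 + 97 @ $23.60 + 136 @ $24.90 + 245 @ $25.55 + 144 @ $22.55 = $21,114.35
Nov 18, 92 sold [LIFO — newest first]: 92 @ $22.55 = $2,074.60
Total COGS = $21,114.35 + $2,074.60 = $23,188.95
Ending inventory: 87 @ $22.55 = $1,961.85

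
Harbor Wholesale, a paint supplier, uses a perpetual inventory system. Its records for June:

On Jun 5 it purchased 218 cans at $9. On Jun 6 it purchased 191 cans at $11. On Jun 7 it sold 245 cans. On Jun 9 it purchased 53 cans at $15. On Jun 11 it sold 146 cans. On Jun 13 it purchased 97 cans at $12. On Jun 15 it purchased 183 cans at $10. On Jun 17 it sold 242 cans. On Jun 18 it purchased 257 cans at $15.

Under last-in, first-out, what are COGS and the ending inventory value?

Jun 7, 245 sold [LIFO — newest first]: 191 @ $11 + 54 @ $9 = $2,587
Jun 11, 146 sold [LIFO — newest first]: 53 @ $15 + 93 @ $9 = $1,632
Jun 17, 242 sold [LIFO — newest first]: 183 @ $10 + 59 @ $12 = $2,538
Total COGS = $2,587 + $1,632 + $2,538 = $6,757
Ending inventory: 71 @ $9 + 38 @ $12 + 257 @ $15 = $4,950
Check: goods available $11,707 = COGS $6,757 + ending $4,950

COGS = $6,757; ending inventory = $4,950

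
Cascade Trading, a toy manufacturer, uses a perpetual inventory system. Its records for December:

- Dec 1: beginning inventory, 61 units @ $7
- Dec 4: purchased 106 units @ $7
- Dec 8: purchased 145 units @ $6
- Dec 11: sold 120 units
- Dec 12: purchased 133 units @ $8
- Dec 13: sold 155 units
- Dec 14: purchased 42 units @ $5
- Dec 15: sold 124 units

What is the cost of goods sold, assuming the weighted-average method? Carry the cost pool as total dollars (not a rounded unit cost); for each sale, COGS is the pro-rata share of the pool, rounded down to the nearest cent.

COGS = $2,722.36

After Dec 1: 61 on hand, pool $427.00 (≈ $7.0000 each)
After Dec 4: 167 on hand, pool $1,169.00 (≈ $7.0000 each)
After Dec 8: 312 on hand, pool $2,039.00 (≈ $6.5353 each)
Dec 11, sell 120: 120/312 × $2,039.00 → $784.23
After Dec 12: 325 on hand, pool $2,318.77 (≈ $7.1347 each)
Dec 13, sell 155: 155/325 × $2,318.77 → $1,105.87
After Dec 14: 212 on hand, pool $1,422.90 (≈ $6.7118 each)
Dec 15, sell 124: 124/212 × $1,422.90 → $832.26
Total COGS = $784.23 + $1,105.87 + $832.26 = $2,722.36
Ending inventory (cost pool remaining) = $590.64
Check: goods available $3,313.00 = COGS $2,722.36 + ending $590.64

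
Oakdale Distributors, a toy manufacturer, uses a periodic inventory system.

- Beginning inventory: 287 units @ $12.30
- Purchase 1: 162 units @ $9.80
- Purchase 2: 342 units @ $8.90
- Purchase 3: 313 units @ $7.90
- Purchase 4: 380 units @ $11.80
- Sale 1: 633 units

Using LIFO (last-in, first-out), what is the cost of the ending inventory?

Sale 1 (633) [LIFO — newest first]: 380 @ $11.80 + 253 @ $7.90 = $6,482.70
Ending inventory: 287 @ $12.30 + 162 @ $9.80 + 342 @ $8.90 + 60 @ $7.90 = $8,635.50

Ending inventory = $8,635.50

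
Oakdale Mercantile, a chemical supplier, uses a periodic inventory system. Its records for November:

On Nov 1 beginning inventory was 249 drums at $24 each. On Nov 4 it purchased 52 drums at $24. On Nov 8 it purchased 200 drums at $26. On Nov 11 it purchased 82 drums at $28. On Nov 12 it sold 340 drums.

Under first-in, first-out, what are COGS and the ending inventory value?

Nov 12, 340 sold [FIFO — oldest first]: 249 @ $24 + 52 @ $24 + 39 @ $26 = $8,238
Ending inventory: 161 @ $26 + 82 @ $28 = $6,482

COGS = $8,238; ending inventory = $6,482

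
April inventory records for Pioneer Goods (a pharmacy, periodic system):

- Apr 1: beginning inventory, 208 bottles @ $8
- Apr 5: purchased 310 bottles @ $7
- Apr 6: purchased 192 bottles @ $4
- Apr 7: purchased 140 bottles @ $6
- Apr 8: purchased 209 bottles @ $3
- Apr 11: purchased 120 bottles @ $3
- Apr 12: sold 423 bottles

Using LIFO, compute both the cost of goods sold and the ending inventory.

Apr 12, 423 sold [LIFO — newest first]: 120 @ $3 + 209 @ $3 + 94 @ $6 = $1,551
Ending inventory: 208 @ $8 + 310 @ $7 + 192 @ $4 + 46 @ $6 = $4,878

COGS = $1,551; ending inventory = $4,878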